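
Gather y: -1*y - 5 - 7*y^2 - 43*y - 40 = -7*y^2 - 44*y - 45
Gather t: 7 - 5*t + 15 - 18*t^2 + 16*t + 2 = -18*t^2 + 11*t + 24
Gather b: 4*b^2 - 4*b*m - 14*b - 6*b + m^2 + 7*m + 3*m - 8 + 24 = 4*b^2 + b*(-4*m - 20) + m^2 + 10*m + 16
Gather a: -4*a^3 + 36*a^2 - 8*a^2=-4*a^3 + 28*a^2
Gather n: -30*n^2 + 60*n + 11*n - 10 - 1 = -30*n^2 + 71*n - 11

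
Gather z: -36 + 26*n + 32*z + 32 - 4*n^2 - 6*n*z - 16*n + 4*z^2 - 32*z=-4*n^2 - 6*n*z + 10*n + 4*z^2 - 4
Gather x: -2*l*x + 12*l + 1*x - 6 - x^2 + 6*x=12*l - x^2 + x*(7 - 2*l) - 6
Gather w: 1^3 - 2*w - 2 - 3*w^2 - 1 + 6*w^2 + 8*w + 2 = 3*w^2 + 6*w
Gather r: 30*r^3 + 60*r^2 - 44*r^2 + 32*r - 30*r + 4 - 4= 30*r^3 + 16*r^2 + 2*r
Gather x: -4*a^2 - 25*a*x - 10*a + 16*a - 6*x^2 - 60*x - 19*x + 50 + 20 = -4*a^2 + 6*a - 6*x^2 + x*(-25*a - 79) + 70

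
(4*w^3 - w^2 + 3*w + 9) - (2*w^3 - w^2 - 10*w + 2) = 2*w^3 + 13*w + 7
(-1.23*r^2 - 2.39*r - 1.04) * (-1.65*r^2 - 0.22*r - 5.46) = 2.0295*r^4 + 4.2141*r^3 + 8.9576*r^2 + 13.2782*r + 5.6784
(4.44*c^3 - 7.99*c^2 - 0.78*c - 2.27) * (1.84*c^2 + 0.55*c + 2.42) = 8.1696*c^5 - 12.2596*c^4 + 4.9151*c^3 - 23.9416*c^2 - 3.1361*c - 5.4934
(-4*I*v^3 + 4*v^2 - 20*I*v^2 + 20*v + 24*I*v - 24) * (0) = 0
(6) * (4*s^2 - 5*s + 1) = 24*s^2 - 30*s + 6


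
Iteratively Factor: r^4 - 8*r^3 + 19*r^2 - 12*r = (r - 3)*(r^3 - 5*r^2 + 4*r) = r*(r - 3)*(r^2 - 5*r + 4) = r*(r - 4)*(r - 3)*(r - 1)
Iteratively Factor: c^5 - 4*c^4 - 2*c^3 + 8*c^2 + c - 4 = (c + 1)*(c^4 - 5*c^3 + 3*c^2 + 5*c - 4) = (c + 1)^2*(c^3 - 6*c^2 + 9*c - 4) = (c - 1)*(c + 1)^2*(c^2 - 5*c + 4) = (c - 4)*(c - 1)*(c + 1)^2*(c - 1)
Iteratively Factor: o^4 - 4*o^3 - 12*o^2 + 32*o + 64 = (o - 4)*(o^3 - 12*o - 16) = (o - 4)^2*(o^2 + 4*o + 4) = (o - 4)^2*(o + 2)*(o + 2)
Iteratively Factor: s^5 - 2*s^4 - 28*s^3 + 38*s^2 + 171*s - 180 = (s - 1)*(s^4 - s^3 - 29*s^2 + 9*s + 180) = (s - 3)*(s - 1)*(s^3 + 2*s^2 - 23*s - 60) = (s - 3)*(s - 1)*(s + 3)*(s^2 - s - 20) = (s - 5)*(s - 3)*(s - 1)*(s + 3)*(s + 4)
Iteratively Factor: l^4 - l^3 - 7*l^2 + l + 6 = (l + 1)*(l^3 - 2*l^2 - 5*l + 6) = (l - 3)*(l + 1)*(l^2 + l - 2) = (l - 3)*(l - 1)*(l + 1)*(l + 2)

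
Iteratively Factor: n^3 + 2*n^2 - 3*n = (n - 1)*(n^2 + 3*n) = n*(n - 1)*(n + 3)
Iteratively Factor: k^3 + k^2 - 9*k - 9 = (k - 3)*(k^2 + 4*k + 3) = (k - 3)*(k + 3)*(k + 1)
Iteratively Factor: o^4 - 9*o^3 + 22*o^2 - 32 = (o + 1)*(o^3 - 10*o^2 + 32*o - 32) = (o - 2)*(o + 1)*(o^2 - 8*o + 16) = (o - 4)*(o - 2)*(o + 1)*(o - 4)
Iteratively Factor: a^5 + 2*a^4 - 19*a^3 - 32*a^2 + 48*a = (a + 4)*(a^4 - 2*a^3 - 11*a^2 + 12*a) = (a - 4)*(a + 4)*(a^3 + 2*a^2 - 3*a) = (a - 4)*(a + 3)*(a + 4)*(a^2 - a) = a*(a - 4)*(a + 3)*(a + 4)*(a - 1)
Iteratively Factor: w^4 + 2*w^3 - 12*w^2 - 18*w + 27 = (w - 1)*(w^3 + 3*w^2 - 9*w - 27) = (w - 1)*(w + 3)*(w^2 - 9) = (w - 1)*(w + 3)^2*(w - 3)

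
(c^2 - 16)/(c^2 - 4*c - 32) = (c - 4)/(c - 8)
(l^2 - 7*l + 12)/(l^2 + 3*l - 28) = (l - 3)/(l + 7)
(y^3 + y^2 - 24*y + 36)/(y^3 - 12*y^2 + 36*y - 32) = (y^2 + 3*y - 18)/(y^2 - 10*y + 16)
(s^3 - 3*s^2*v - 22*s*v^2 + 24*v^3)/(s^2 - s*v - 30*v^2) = (s^2 + 3*s*v - 4*v^2)/(s + 5*v)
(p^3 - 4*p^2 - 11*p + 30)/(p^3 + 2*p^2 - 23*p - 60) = (p - 2)/(p + 4)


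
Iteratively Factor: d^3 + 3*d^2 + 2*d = (d + 2)*(d^2 + d) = (d + 1)*(d + 2)*(d)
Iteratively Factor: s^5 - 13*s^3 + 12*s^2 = (s)*(s^4 - 13*s^2 + 12*s) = s*(s - 3)*(s^3 + 3*s^2 - 4*s) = s*(s - 3)*(s - 1)*(s^2 + 4*s) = s^2*(s - 3)*(s - 1)*(s + 4)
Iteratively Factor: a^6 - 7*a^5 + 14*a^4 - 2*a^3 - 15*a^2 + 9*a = (a - 1)*(a^5 - 6*a^4 + 8*a^3 + 6*a^2 - 9*a) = (a - 1)^2*(a^4 - 5*a^3 + 3*a^2 + 9*a) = a*(a - 1)^2*(a^3 - 5*a^2 + 3*a + 9) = a*(a - 3)*(a - 1)^2*(a^2 - 2*a - 3) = a*(a - 3)^2*(a - 1)^2*(a + 1)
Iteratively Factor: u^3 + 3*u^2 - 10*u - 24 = (u + 2)*(u^2 + u - 12) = (u - 3)*(u + 2)*(u + 4)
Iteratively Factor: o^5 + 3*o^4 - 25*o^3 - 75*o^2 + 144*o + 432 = (o + 3)*(o^4 - 25*o^2 + 144) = (o - 4)*(o + 3)*(o^3 + 4*o^2 - 9*o - 36) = (o - 4)*(o - 3)*(o + 3)*(o^2 + 7*o + 12) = (o - 4)*(o - 3)*(o + 3)*(o + 4)*(o + 3)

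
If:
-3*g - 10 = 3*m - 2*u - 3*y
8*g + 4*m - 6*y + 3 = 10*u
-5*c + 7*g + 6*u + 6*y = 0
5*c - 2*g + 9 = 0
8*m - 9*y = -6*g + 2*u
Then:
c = 501/275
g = 498/55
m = -266/11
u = 907/110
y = -951/55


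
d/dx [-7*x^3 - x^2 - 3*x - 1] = -21*x^2 - 2*x - 3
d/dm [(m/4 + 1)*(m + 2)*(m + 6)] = 3*m^2/4 + 6*m + 11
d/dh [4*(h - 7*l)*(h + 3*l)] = 8*h - 16*l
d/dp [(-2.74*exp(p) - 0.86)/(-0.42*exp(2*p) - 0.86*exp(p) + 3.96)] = (-(0.84*exp(p) + 0.86)*(2.74*exp(p) + 0.86) + 1.1508*exp(2*p) + 2.3564*exp(p) - 10.8504)*exp(p)/(0.42*exp(2*p) + 0.86*exp(p) - 3.96)^2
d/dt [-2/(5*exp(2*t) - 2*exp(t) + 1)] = (20*exp(t) - 4)*exp(t)/(5*exp(2*t) - 2*exp(t) + 1)^2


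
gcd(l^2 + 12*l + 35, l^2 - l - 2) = 1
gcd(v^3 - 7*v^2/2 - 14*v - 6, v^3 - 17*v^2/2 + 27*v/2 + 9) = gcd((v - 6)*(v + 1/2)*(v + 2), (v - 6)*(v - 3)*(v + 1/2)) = v^2 - 11*v/2 - 3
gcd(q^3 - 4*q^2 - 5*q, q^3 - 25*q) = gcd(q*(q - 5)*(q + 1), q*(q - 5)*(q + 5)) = q^2 - 5*q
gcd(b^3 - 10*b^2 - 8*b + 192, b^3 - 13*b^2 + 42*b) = b - 6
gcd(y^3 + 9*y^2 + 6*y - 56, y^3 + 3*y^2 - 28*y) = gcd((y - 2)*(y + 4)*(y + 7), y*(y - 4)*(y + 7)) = y + 7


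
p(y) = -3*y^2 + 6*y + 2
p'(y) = 6 - 6*y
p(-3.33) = -51.25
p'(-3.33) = 25.98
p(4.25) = -26.69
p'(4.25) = -19.50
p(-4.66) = -91.11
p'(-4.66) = 33.96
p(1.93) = 2.41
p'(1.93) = -5.58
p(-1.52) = -14.05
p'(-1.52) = 15.12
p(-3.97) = -69.10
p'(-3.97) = 29.82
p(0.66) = 4.65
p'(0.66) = 2.04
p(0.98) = 5.00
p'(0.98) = 0.12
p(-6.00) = -142.00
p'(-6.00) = 42.00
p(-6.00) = -142.00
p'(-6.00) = 42.00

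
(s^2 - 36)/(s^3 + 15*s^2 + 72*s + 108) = (s - 6)/(s^2 + 9*s + 18)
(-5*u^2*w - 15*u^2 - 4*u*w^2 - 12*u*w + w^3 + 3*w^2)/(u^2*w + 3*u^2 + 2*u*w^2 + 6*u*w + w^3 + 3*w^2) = (-5*u + w)/(u + w)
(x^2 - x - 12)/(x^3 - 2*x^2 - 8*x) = (x + 3)/(x*(x + 2))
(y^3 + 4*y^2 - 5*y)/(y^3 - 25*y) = (y - 1)/(y - 5)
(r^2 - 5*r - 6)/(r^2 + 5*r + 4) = (r - 6)/(r + 4)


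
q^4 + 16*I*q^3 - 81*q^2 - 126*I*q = q*(q + 3*I)*(q + 6*I)*(q + 7*I)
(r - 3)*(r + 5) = r^2 + 2*r - 15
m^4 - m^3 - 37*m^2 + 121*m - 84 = (m - 4)*(m - 3)*(m - 1)*(m + 7)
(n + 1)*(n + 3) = n^2 + 4*n + 3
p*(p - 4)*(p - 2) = p^3 - 6*p^2 + 8*p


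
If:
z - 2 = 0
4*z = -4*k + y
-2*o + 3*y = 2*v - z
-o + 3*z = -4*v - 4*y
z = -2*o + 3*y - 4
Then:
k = -9/2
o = -18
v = 4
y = -10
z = 2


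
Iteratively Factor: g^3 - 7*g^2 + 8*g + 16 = (g + 1)*(g^2 - 8*g + 16) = (g - 4)*(g + 1)*(g - 4)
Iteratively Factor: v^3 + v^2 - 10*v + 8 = (v + 4)*(v^2 - 3*v + 2) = (v - 2)*(v + 4)*(v - 1)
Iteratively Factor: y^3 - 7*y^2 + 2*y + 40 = (y - 5)*(y^2 - 2*y - 8) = (y - 5)*(y - 4)*(y + 2)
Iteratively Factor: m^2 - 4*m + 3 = (m - 3)*(m - 1)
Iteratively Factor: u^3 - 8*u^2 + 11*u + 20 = (u - 5)*(u^2 - 3*u - 4) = (u - 5)*(u + 1)*(u - 4)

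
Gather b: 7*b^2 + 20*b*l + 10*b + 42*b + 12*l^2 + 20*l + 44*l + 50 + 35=7*b^2 + b*(20*l + 52) + 12*l^2 + 64*l + 85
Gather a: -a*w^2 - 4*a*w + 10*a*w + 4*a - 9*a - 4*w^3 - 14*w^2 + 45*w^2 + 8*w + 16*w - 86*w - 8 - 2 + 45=a*(-w^2 + 6*w - 5) - 4*w^3 + 31*w^2 - 62*w + 35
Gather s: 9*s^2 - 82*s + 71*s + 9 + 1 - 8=9*s^2 - 11*s + 2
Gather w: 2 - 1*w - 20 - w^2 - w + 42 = -w^2 - 2*w + 24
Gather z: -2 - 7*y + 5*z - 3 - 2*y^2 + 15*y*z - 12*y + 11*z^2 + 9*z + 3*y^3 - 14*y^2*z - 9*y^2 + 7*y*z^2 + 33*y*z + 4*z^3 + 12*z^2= 3*y^3 - 11*y^2 - 19*y + 4*z^3 + z^2*(7*y + 23) + z*(-14*y^2 + 48*y + 14) - 5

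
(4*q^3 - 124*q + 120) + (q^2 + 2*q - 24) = 4*q^3 + q^2 - 122*q + 96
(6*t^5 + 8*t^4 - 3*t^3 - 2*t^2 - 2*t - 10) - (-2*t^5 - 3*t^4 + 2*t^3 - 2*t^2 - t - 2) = 8*t^5 + 11*t^4 - 5*t^3 - t - 8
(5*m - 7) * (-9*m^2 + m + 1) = -45*m^3 + 68*m^2 - 2*m - 7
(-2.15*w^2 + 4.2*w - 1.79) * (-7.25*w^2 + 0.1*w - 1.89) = 15.5875*w^4 - 30.665*w^3 + 17.461*w^2 - 8.117*w + 3.3831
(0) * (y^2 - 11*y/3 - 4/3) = 0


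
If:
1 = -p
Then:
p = -1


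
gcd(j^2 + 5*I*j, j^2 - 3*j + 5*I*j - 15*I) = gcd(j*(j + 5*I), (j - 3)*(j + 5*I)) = j + 5*I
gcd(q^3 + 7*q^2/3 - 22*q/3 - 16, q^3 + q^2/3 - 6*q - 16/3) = q^2 - 2*q/3 - 16/3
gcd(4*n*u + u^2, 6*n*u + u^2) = u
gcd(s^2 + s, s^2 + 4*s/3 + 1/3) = s + 1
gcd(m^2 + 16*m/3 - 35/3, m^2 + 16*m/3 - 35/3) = m^2 + 16*m/3 - 35/3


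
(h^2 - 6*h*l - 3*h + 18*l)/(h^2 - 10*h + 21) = (h - 6*l)/(h - 7)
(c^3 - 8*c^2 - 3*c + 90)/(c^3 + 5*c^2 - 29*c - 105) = (c - 6)/(c + 7)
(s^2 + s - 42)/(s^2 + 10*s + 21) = (s - 6)/(s + 3)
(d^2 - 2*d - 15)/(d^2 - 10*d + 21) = (d^2 - 2*d - 15)/(d^2 - 10*d + 21)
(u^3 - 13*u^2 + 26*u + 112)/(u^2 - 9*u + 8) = (u^2 - 5*u - 14)/(u - 1)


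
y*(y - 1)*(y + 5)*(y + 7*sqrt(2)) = y^4 + 4*y^3 + 7*sqrt(2)*y^3 - 5*y^2 + 28*sqrt(2)*y^2 - 35*sqrt(2)*y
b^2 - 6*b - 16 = (b - 8)*(b + 2)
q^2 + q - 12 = (q - 3)*(q + 4)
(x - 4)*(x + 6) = x^2 + 2*x - 24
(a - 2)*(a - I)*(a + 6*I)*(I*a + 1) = I*a^4 - 4*a^3 - 2*I*a^3 + 8*a^2 + 11*I*a^2 + 6*a - 22*I*a - 12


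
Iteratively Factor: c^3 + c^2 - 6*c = (c + 3)*(c^2 - 2*c) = (c - 2)*(c + 3)*(c)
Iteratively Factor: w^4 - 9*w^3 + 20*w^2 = (w - 5)*(w^3 - 4*w^2) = w*(w - 5)*(w^2 - 4*w) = w^2*(w - 5)*(w - 4)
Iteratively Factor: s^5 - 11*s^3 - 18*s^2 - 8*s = (s)*(s^4 - 11*s^2 - 18*s - 8) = s*(s + 2)*(s^3 - 2*s^2 - 7*s - 4) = s*(s - 4)*(s + 2)*(s^2 + 2*s + 1) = s*(s - 4)*(s + 1)*(s + 2)*(s + 1)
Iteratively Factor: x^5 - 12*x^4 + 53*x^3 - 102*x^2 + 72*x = (x - 2)*(x^4 - 10*x^3 + 33*x^2 - 36*x) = (x - 3)*(x - 2)*(x^3 - 7*x^2 + 12*x) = x*(x - 3)*(x - 2)*(x^2 - 7*x + 12) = x*(x - 3)^2*(x - 2)*(x - 4)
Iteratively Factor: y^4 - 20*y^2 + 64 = (y - 4)*(y^3 + 4*y^2 - 4*y - 16) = (y - 4)*(y + 4)*(y^2 - 4) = (y - 4)*(y - 2)*(y + 4)*(y + 2)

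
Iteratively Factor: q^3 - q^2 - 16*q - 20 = (q - 5)*(q^2 + 4*q + 4) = (q - 5)*(q + 2)*(q + 2)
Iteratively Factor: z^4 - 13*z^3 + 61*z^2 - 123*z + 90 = (z - 2)*(z^3 - 11*z^2 + 39*z - 45) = (z - 5)*(z - 2)*(z^2 - 6*z + 9) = (z - 5)*(z - 3)*(z - 2)*(z - 3)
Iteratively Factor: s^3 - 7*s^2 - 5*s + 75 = (s - 5)*(s^2 - 2*s - 15) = (s - 5)^2*(s + 3)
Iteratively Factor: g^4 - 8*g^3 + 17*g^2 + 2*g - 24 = (g - 3)*(g^3 - 5*g^2 + 2*g + 8) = (g - 4)*(g - 3)*(g^2 - g - 2) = (g - 4)*(g - 3)*(g - 2)*(g + 1)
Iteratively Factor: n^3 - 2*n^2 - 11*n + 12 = (n - 4)*(n^2 + 2*n - 3) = (n - 4)*(n + 3)*(n - 1)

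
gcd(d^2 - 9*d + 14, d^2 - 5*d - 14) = d - 7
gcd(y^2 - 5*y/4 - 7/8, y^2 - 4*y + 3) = 1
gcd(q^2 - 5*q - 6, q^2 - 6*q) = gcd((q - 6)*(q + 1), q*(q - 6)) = q - 6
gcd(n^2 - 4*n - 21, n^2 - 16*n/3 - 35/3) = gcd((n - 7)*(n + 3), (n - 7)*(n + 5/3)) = n - 7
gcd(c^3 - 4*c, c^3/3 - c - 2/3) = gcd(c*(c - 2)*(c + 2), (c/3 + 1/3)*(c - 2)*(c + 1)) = c - 2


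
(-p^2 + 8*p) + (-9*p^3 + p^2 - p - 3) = -9*p^3 + 7*p - 3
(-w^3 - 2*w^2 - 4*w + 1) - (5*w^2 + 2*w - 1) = -w^3 - 7*w^2 - 6*w + 2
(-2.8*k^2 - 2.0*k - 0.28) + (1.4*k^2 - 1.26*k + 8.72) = -1.4*k^2 - 3.26*k + 8.44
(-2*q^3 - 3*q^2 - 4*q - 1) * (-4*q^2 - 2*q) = 8*q^5 + 16*q^4 + 22*q^3 + 12*q^2 + 2*q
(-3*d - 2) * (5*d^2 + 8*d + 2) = -15*d^3 - 34*d^2 - 22*d - 4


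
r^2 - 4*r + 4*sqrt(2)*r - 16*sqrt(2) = (r - 4)*(r + 4*sqrt(2))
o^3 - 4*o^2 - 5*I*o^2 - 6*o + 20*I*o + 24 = (o - 4)*(o - 3*I)*(o - 2*I)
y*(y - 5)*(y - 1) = y^3 - 6*y^2 + 5*y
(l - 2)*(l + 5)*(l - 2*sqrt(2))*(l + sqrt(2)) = l^4 - sqrt(2)*l^3 + 3*l^3 - 14*l^2 - 3*sqrt(2)*l^2 - 12*l + 10*sqrt(2)*l + 40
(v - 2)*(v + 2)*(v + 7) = v^3 + 7*v^2 - 4*v - 28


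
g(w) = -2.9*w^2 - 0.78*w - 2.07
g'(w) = -5.8*w - 0.78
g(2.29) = -19.06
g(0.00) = -2.07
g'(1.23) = -7.91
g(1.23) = -7.42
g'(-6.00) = 34.02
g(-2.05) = -12.66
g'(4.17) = -24.97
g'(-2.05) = 11.11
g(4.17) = -55.75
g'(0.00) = -0.78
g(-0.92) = -3.81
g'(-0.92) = 4.56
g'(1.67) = -10.47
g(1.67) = -11.46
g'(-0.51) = 2.18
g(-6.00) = -101.79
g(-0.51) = -2.43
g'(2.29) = -14.06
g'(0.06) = -1.13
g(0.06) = -2.13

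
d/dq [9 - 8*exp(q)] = -8*exp(q)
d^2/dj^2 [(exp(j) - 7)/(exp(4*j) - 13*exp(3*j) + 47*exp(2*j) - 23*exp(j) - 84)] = (9*exp(5*j) - 66*exp(4*j) + 154*exp(3*j) - 198*exp(2*j) + 313*exp(j) - 60)*exp(j)/(exp(9*j) - 18*exp(8*j) + 123*exp(7*j) - 360*exp(6*j) + 183*exp(5*j) + 1206*exp(4*j) - 1603*exp(3*j) - 1692*exp(2*j) + 2160*exp(j) + 1728)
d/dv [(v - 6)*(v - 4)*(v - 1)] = 3*v^2 - 22*v + 34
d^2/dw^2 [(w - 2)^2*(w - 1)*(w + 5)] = 12*w^2 - 34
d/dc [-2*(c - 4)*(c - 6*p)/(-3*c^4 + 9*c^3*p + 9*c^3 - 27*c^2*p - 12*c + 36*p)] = 2*(-(c - 4)*(c - 6*p)*(4*c^3 - 9*c^2*p - 9*c^2 + 18*c*p + 4) + 2*(c - 3*p - 2)*(c^4 - 3*c^3*p - 3*c^3 + 9*c^2*p + 4*c - 12*p))/(3*(c^4 - 3*c^3*p - 3*c^3 + 9*c^2*p + 4*c - 12*p)^2)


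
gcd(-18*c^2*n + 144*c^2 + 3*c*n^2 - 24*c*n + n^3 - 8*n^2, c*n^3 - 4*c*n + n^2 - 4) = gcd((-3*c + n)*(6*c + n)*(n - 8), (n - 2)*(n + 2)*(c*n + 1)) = 1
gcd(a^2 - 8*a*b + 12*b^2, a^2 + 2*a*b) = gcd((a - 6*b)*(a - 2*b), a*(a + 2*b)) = 1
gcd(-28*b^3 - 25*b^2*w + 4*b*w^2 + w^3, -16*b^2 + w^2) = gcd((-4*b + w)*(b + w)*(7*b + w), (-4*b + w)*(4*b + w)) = -4*b + w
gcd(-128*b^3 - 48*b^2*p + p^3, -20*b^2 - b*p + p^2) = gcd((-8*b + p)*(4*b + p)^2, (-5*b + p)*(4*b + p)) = 4*b + p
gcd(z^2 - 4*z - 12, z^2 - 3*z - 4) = 1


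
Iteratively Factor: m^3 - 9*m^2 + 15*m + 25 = (m - 5)*(m^2 - 4*m - 5) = (m - 5)*(m + 1)*(m - 5)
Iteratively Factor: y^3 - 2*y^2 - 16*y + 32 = (y - 4)*(y^2 + 2*y - 8) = (y - 4)*(y + 4)*(y - 2)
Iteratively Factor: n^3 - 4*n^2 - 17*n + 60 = (n - 3)*(n^2 - n - 20) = (n - 3)*(n + 4)*(n - 5)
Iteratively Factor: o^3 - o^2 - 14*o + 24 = (o - 3)*(o^2 + 2*o - 8) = (o - 3)*(o + 4)*(o - 2)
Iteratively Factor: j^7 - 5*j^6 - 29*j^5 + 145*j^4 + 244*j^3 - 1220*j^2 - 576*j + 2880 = (j + 2)*(j^6 - 7*j^5 - 15*j^4 + 175*j^3 - 106*j^2 - 1008*j + 1440) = (j - 3)*(j + 2)*(j^5 - 4*j^4 - 27*j^3 + 94*j^2 + 176*j - 480) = (j - 3)*(j + 2)*(j + 3)*(j^4 - 7*j^3 - 6*j^2 + 112*j - 160) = (j - 5)*(j - 3)*(j + 2)*(j + 3)*(j^3 - 2*j^2 - 16*j + 32) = (j - 5)*(j - 4)*(j - 3)*(j + 2)*(j + 3)*(j^2 + 2*j - 8) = (j - 5)*(j - 4)*(j - 3)*(j - 2)*(j + 2)*(j + 3)*(j + 4)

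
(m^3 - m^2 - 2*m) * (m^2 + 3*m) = m^5 + 2*m^4 - 5*m^3 - 6*m^2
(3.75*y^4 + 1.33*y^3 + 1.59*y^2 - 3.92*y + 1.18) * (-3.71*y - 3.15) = -13.9125*y^5 - 16.7468*y^4 - 10.0884*y^3 + 9.5347*y^2 + 7.9702*y - 3.717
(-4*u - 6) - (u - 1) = -5*u - 5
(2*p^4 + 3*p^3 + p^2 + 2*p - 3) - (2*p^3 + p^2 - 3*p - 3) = 2*p^4 + p^3 + 5*p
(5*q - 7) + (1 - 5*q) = -6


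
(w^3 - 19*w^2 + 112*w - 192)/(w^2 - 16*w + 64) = w - 3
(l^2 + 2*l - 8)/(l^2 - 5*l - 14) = (-l^2 - 2*l + 8)/(-l^2 + 5*l + 14)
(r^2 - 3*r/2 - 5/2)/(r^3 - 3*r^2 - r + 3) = (r - 5/2)/(r^2 - 4*r + 3)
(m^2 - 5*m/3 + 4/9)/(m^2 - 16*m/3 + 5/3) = (m - 4/3)/(m - 5)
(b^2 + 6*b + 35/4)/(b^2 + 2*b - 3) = (b^2 + 6*b + 35/4)/(b^2 + 2*b - 3)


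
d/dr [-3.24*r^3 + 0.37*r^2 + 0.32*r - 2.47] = -9.72*r^2 + 0.74*r + 0.32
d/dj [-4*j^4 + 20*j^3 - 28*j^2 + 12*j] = -16*j^3 + 60*j^2 - 56*j + 12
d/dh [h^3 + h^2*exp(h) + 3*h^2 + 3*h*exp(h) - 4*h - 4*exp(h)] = h^2*exp(h) + 3*h^2 + 5*h*exp(h) + 6*h - exp(h) - 4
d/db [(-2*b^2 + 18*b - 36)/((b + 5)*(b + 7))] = 2*(-21*b^2 - 34*b + 531)/(b^4 + 24*b^3 + 214*b^2 + 840*b + 1225)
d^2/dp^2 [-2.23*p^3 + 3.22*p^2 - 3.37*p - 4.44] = 6.44 - 13.38*p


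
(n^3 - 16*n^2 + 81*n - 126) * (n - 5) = n^4 - 21*n^3 + 161*n^2 - 531*n + 630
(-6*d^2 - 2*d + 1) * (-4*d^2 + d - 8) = 24*d^4 + 2*d^3 + 42*d^2 + 17*d - 8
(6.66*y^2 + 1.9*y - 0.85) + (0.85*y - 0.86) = 6.66*y^2 + 2.75*y - 1.71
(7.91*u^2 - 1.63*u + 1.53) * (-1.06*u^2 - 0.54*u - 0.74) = -8.3846*u^4 - 2.5436*u^3 - 6.595*u^2 + 0.38*u - 1.1322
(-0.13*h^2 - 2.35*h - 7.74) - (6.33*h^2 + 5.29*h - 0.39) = -6.46*h^2 - 7.64*h - 7.35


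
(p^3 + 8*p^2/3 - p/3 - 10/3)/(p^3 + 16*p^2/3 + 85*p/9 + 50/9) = 3*(p - 1)/(3*p + 5)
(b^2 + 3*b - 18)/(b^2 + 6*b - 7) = (b^2 + 3*b - 18)/(b^2 + 6*b - 7)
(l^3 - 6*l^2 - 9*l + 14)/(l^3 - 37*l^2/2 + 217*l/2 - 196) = 2*(l^2 + l - 2)/(2*l^2 - 23*l + 56)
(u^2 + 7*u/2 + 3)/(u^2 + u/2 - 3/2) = (u + 2)/(u - 1)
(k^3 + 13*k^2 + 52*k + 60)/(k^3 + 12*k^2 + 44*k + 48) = (k + 5)/(k + 4)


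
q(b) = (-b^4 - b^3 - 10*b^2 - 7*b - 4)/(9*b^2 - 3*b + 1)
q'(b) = (3 - 18*b)*(-b^4 - b^3 - 10*b^2 - 7*b - 4)/(9*b^2 - 3*b + 1)^2 + (-4*b^3 - 3*b^2 - 20*b - 7)/(9*b^2 - 3*b + 1)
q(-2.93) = -1.35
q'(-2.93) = 0.59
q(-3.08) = -1.44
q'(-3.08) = 0.61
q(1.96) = -2.64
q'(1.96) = -0.09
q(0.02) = -4.39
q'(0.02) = -20.13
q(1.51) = -2.71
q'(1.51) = 0.45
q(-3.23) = -1.54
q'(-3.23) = 0.64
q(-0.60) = -0.55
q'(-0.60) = -0.46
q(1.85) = -2.64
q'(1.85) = 0.01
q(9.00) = -11.62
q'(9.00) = -2.13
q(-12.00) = -15.28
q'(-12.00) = 2.53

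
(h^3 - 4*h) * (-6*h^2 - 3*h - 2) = -6*h^5 - 3*h^4 + 22*h^3 + 12*h^2 + 8*h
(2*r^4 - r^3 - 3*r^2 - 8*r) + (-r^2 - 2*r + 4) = 2*r^4 - r^3 - 4*r^2 - 10*r + 4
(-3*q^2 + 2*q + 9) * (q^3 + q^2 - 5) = -3*q^5 - q^4 + 11*q^3 + 24*q^2 - 10*q - 45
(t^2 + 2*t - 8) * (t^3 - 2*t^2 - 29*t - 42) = t^5 - 41*t^3 - 84*t^2 + 148*t + 336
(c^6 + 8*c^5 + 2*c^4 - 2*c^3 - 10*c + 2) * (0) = 0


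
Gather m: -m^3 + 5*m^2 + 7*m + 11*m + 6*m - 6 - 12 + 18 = -m^3 + 5*m^2 + 24*m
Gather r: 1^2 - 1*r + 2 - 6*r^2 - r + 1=-6*r^2 - 2*r + 4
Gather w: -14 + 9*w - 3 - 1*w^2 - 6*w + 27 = -w^2 + 3*w + 10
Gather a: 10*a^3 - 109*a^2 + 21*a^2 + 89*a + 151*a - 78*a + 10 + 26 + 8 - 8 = 10*a^3 - 88*a^2 + 162*a + 36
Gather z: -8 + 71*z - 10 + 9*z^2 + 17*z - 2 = 9*z^2 + 88*z - 20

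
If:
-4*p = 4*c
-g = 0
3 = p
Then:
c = -3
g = 0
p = 3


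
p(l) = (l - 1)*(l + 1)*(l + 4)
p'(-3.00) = 2.00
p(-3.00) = 8.00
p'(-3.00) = 2.00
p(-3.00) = 8.00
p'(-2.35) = -3.23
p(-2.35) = 7.46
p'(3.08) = 52.10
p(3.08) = 60.08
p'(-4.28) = 19.72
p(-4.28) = -4.85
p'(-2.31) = -3.47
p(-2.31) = 7.33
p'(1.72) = 21.64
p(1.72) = 11.20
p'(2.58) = 39.61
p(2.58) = 37.22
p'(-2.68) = -0.89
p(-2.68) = 8.16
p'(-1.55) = -6.19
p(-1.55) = 3.44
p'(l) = (l - 1)*(l + 1) + (l - 1)*(l + 4) + (l + 1)*(l + 4)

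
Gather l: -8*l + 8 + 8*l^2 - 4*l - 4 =8*l^2 - 12*l + 4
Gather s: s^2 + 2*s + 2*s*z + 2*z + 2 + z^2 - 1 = s^2 + s*(2*z + 2) + z^2 + 2*z + 1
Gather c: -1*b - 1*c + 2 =-b - c + 2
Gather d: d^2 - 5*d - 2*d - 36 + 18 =d^2 - 7*d - 18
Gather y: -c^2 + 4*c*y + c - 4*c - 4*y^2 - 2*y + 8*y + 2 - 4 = -c^2 - 3*c - 4*y^2 + y*(4*c + 6) - 2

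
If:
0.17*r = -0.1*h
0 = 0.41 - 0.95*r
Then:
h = -0.73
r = 0.43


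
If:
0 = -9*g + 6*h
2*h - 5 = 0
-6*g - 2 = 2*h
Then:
No Solution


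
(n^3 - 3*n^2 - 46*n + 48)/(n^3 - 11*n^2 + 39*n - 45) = (n^3 - 3*n^2 - 46*n + 48)/(n^3 - 11*n^2 + 39*n - 45)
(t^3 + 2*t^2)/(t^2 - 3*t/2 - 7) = 2*t^2/(2*t - 7)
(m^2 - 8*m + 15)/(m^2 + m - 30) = (m - 3)/(m + 6)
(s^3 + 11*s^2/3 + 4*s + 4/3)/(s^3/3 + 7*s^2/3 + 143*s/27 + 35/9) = 9*(3*s^3 + 11*s^2 + 12*s + 4)/(9*s^3 + 63*s^2 + 143*s + 105)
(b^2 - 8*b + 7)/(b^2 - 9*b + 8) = (b - 7)/(b - 8)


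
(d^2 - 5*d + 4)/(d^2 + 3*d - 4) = (d - 4)/(d + 4)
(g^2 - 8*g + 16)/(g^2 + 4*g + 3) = (g^2 - 8*g + 16)/(g^2 + 4*g + 3)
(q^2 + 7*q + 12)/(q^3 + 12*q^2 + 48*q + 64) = (q + 3)/(q^2 + 8*q + 16)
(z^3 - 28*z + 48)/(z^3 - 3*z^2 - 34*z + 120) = (z - 2)/(z - 5)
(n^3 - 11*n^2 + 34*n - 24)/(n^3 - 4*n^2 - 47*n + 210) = (n^2 - 5*n + 4)/(n^2 + 2*n - 35)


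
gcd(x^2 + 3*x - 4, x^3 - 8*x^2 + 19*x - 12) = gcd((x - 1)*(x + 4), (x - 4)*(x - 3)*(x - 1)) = x - 1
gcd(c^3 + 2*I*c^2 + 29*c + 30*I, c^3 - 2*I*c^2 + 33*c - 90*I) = c^2 + I*c + 30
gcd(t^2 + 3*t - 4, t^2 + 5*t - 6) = t - 1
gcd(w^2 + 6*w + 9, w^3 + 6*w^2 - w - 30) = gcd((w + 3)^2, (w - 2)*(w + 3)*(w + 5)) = w + 3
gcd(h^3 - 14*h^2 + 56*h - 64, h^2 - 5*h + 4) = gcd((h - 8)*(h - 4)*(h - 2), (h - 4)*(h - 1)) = h - 4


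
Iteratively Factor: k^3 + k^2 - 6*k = (k - 2)*(k^2 + 3*k) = k*(k - 2)*(k + 3)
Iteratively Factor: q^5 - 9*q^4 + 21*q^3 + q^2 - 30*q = (q - 2)*(q^4 - 7*q^3 + 7*q^2 + 15*q) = q*(q - 2)*(q^3 - 7*q^2 + 7*q + 15) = q*(q - 2)*(q + 1)*(q^2 - 8*q + 15) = q*(q - 5)*(q - 2)*(q + 1)*(q - 3)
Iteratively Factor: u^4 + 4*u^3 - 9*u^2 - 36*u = (u + 3)*(u^3 + u^2 - 12*u) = u*(u + 3)*(u^2 + u - 12) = u*(u - 3)*(u + 3)*(u + 4)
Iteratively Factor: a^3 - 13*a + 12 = (a - 1)*(a^2 + a - 12) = (a - 3)*(a - 1)*(a + 4)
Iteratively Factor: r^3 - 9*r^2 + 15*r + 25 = (r - 5)*(r^2 - 4*r - 5) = (r - 5)^2*(r + 1)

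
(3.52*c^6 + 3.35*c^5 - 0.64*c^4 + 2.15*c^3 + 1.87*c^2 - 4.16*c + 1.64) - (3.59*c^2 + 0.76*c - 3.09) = 3.52*c^6 + 3.35*c^5 - 0.64*c^4 + 2.15*c^3 - 1.72*c^2 - 4.92*c + 4.73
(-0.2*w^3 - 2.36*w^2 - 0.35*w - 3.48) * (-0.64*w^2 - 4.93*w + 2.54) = 0.128*w^5 + 2.4964*w^4 + 11.3508*w^3 - 2.0417*w^2 + 16.2674*w - 8.8392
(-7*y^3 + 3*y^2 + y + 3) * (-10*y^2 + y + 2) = 70*y^5 - 37*y^4 - 21*y^3 - 23*y^2 + 5*y + 6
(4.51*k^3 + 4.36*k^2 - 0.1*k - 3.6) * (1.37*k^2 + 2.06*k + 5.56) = 6.1787*k^5 + 15.2638*k^4 + 33.9202*k^3 + 19.1036*k^2 - 7.972*k - 20.016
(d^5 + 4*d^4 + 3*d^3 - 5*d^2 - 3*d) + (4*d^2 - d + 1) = d^5 + 4*d^4 + 3*d^3 - d^2 - 4*d + 1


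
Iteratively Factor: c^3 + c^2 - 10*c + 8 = (c - 2)*(c^2 + 3*c - 4) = (c - 2)*(c + 4)*(c - 1)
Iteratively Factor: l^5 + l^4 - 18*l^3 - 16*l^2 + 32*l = (l - 4)*(l^4 + 5*l^3 + 2*l^2 - 8*l) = (l - 4)*(l + 2)*(l^3 + 3*l^2 - 4*l) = (l - 4)*(l - 1)*(l + 2)*(l^2 + 4*l) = l*(l - 4)*(l - 1)*(l + 2)*(l + 4)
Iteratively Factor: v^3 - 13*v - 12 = (v - 4)*(v^2 + 4*v + 3) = (v - 4)*(v + 3)*(v + 1)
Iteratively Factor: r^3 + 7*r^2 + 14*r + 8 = (r + 2)*(r^2 + 5*r + 4) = (r + 2)*(r + 4)*(r + 1)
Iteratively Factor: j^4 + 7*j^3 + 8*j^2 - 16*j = (j - 1)*(j^3 + 8*j^2 + 16*j) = j*(j - 1)*(j^2 + 8*j + 16) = j*(j - 1)*(j + 4)*(j + 4)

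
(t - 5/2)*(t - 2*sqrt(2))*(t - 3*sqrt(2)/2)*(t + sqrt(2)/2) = t^4 - 3*sqrt(2)*t^3 - 5*t^3/2 + 5*t^2/2 + 15*sqrt(2)*t^2/2 - 25*t/4 + 3*sqrt(2)*t - 15*sqrt(2)/2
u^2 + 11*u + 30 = (u + 5)*(u + 6)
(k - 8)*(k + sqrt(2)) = k^2 - 8*k + sqrt(2)*k - 8*sqrt(2)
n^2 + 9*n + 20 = (n + 4)*(n + 5)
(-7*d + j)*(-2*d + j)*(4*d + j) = 56*d^3 - 22*d^2*j - 5*d*j^2 + j^3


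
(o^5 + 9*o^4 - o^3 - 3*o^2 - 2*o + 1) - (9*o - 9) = o^5 + 9*o^4 - o^3 - 3*o^2 - 11*o + 10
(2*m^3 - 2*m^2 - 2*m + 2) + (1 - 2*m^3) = -2*m^2 - 2*m + 3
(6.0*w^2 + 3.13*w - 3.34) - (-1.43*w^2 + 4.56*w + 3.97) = 7.43*w^2 - 1.43*w - 7.31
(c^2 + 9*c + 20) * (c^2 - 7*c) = c^4 + 2*c^3 - 43*c^2 - 140*c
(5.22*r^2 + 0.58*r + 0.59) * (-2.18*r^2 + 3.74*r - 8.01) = -11.3796*r^4 + 18.2584*r^3 - 40.9292*r^2 - 2.4392*r - 4.7259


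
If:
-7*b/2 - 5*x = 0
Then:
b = -10*x/7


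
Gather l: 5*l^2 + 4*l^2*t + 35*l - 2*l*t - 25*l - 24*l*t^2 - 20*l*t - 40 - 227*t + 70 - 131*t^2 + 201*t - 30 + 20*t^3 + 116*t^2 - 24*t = l^2*(4*t + 5) + l*(-24*t^2 - 22*t + 10) + 20*t^3 - 15*t^2 - 50*t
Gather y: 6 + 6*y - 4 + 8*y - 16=14*y - 14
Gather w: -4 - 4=-8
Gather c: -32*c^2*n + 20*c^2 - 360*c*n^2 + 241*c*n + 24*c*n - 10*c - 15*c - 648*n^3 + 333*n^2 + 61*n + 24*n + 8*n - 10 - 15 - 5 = c^2*(20 - 32*n) + c*(-360*n^2 + 265*n - 25) - 648*n^3 + 333*n^2 + 93*n - 30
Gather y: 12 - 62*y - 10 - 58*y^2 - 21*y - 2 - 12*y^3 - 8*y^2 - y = -12*y^3 - 66*y^2 - 84*y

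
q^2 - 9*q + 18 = (q - 6)*(q - 3)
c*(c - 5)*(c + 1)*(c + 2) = c^4 - 2*c^3 - 13*c^2 - 10*c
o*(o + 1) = o^2 + o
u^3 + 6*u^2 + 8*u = u*(u + 2)*(u + 4)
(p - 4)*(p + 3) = p^2 - p - 12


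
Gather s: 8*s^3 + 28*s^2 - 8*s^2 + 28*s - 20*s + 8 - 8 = 8*s^3 + 20*s^2 + 8*s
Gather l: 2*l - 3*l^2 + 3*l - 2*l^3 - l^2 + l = -2*l^3 - 4*l^2 + 6*l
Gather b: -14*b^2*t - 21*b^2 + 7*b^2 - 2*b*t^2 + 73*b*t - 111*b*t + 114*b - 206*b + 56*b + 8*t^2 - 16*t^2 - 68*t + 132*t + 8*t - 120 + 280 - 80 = b^2*(-14*t - 14) + b*(-2*t^2 - 38*t - 36) - 8*t^2 + 72*t + 80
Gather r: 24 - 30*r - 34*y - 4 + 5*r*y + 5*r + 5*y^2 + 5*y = r*(5*y - 25) + 5*y^2 - 29*y + 20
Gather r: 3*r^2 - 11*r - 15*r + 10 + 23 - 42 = 3*r^2 - 26*r - 9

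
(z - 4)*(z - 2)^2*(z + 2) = z^4 - 6*z^3 + 4*z^2 + 24*z - 32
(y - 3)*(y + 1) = y^2 - 2*y - 3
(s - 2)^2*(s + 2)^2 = s^4 - 8*s^2 + 16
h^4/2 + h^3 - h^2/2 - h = h*(h/2 + 1)*(h - 1)*(h + 1)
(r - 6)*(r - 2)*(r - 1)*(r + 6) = r^4 - 3*r^3 - 34*r^2 + 108*r - 72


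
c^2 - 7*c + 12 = (c - 4)*(c - 3)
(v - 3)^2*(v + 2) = v^3 - 4*v^2 - 3*v + 18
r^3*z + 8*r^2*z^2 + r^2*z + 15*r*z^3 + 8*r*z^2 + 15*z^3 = (r + 3*z)*(r + 5*z)*(r*z + z)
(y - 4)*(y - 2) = y^2 - 6*y + 8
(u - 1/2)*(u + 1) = u^2 + u/2 - 1/2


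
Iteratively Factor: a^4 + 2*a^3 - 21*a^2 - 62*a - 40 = (a + 2)*(a^3 - 21*a - 20) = (a - 5)*(a + 2)*(a^2 + 5*a + 4) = (a - 5)*(a + 1)*(a + 2)*(a + 4)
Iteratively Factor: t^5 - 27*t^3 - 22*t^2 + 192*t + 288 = (t + 2)*(t^4 - 2*t^3 - 23*t^2 + 24*t + 144) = (t - 4)*(t + 2)*(t^3 + 2*t^2 - 15*t - 36) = (t - 4)*(t + 2)*(t + 3)*(t^2 - t - 12) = (t - 4)*(t + 2)*(t + 3)^2*(t - 4)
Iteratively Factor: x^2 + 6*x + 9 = (x + 3)*(x + 3)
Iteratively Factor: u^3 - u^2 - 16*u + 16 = (u - 1)*(u^2 - 16) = (u - 1)*(u + 4)*(u - 4)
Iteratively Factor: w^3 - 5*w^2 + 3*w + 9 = (w - 3)*(w^2 - 2*w - 3) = (w - 3)^2*(w + 1)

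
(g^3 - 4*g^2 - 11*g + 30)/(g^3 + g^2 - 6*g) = (g - 5)/g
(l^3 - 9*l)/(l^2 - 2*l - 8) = l*(9 - l^2)/(-l^2 + 2*l + 8)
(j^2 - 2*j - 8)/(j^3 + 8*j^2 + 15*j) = (j^2 - 2*j - 8)/(j*(j^2 + 8*j + 15))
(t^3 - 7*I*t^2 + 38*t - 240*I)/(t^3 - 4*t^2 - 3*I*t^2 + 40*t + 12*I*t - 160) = (t^2 + I*t + 30)/(t^2 + t*(-4 + 5*I) - 20*I)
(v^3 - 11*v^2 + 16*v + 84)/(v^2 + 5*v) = (v^3 - 11*v^2 + 16*v + 84)/(v*(v + 5))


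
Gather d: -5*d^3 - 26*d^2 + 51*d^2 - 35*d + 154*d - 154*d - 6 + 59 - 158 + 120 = -5*d^3 + 25*d^2 - 35*d + 15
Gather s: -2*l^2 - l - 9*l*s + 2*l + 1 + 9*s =-2*l^2 + l + s*(9 - 9*l) + 1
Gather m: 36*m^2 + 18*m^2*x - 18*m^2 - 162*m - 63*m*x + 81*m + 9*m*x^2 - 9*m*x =m^2*(18*x + 18) + m*(9*x^2 - 72*x - 81)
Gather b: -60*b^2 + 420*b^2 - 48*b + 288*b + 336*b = 360*b^2 + 576*b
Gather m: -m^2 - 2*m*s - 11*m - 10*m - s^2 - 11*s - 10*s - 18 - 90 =-m^2 + m*(-2*s - 21) - s^2 - 21*s - 108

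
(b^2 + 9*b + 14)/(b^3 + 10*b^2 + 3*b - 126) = (b + 2)/(b^2 + 3*b - 18)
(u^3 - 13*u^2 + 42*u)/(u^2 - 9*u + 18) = u*(u - 7)/(u - 3)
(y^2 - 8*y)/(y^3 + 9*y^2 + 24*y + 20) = y*(y - 8)/(y^3 + 9*y^2 + 24*y + 20)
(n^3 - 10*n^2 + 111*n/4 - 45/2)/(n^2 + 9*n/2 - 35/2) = (n^2 - 15*n/2 + 9)/(n + 7)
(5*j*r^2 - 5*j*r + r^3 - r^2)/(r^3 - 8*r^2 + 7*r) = (5*j + r)/(r - 7)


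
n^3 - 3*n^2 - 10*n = n*(n - 5)*(n + 2)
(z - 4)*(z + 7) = z^2 + 3*z - 28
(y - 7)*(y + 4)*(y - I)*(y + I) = y^4 - 3*y^3 - 27*y^2 - 3*y - 28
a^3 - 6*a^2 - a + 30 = (a - 5)*(a - 3)*(a + 2)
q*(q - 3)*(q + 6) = q^3 + 3*q^2 - 18*q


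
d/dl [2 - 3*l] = -3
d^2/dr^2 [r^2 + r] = 2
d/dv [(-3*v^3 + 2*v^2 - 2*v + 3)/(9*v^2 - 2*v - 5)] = (-27*v^4 + 12*v^3 + 59*v^2 - 74*v + 16)/(81*v^4 - 36*v^3 - 86*v^2 + 20*v + 25)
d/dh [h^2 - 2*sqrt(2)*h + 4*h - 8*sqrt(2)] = 2*h - 2*sqrt(2) + 4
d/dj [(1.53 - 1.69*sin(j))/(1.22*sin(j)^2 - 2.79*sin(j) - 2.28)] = (2.0618*sin(j)^2 - 3.7332*sin(j) + 8.1219)*cos(j)/(1.4884*sin(j)^4 - 6.8076*sin(j)^3 + 2.2209*sin(j)^2 + 12.7224*sin(j) + 5.1984)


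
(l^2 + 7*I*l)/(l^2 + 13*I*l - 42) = l/(l + 6*I)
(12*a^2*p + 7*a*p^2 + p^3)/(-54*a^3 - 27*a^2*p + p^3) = p*(4*a + p)/(-18*a^2 - 3*a*p + p^2)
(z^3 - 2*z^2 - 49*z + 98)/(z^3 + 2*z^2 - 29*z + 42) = (z - 7)/(z - 3)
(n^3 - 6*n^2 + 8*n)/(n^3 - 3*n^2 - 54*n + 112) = n*(n - 4)/(n^2 - n - 56)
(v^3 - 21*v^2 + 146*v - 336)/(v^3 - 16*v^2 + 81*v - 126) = (v - 8)/(v - 3)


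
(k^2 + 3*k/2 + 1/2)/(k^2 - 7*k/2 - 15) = (2*k^2 + 3*k + 1)/(2*k^2 - 7*k - 30)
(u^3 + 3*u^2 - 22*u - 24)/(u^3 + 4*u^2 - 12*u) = (u^2 - 3*u - 4)/(u*(u - 2))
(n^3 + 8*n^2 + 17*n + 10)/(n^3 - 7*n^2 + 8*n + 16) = (n^2 + 7*n + 10)/(n^2 - 8*n + 16)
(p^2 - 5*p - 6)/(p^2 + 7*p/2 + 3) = 2*(p^2 - 5*p - 6)/(2*p^2 + 7*p + 6)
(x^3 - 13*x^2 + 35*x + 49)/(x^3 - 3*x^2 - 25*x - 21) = (x - 7)/(x + 3)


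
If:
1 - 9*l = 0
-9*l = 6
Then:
No Solution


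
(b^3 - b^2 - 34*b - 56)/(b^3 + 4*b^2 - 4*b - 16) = (b - 7)/(b - 2)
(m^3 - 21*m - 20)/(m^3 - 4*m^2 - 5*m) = (m + 4)/m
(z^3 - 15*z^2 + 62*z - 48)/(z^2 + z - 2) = (z^2 - 14*z + 48)/(z + 2)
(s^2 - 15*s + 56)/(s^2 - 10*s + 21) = (s - 8)/(s - 3)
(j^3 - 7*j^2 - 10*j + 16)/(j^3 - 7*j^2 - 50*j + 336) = (j^2 + j - 2)/(j^2 + j - 42)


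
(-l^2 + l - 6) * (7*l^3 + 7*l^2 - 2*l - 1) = -7*l^5 - 33*l^3 - 43*l^2 + 11*l + 6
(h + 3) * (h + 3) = h^2 + 6*h + 9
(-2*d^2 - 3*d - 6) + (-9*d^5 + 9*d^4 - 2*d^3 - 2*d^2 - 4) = -9*d^5 + 9*d^4 - 2*d^3 - 4*d^2 - 3*d - 10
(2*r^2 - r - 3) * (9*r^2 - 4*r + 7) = 18*r^4 - 17*r^3 - 9*r^2 + 5*r - 21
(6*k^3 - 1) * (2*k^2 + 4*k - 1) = 12*k^5 + 24*k^4 - 6*k^3 - 2*k^2 - 4*k + 1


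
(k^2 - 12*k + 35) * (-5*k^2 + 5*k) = -5*k^4 + 65*k^3 - 235*k^2 + 175*k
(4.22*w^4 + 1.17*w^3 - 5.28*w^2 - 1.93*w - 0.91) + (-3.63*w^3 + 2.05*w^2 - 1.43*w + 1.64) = 4.22*w^4 - 2.46*w^3 - 3.23*w^2 - 3.36*w + 0.73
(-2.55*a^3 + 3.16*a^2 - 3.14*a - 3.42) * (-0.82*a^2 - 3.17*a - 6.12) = 2.091*a^5 + 5.4923*a^4 + 8.1636*a^3 - 6.581*a^2 + 30.0582*a + 20.9304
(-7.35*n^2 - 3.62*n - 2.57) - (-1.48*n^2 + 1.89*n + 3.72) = -5.87*n^2 - 5.51*n - 6.29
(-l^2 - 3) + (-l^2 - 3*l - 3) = -2*l^2 - 3*l - 6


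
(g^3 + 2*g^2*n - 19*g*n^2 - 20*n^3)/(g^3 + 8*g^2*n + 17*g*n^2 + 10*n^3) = (g - 4*n)/(g + 2*n)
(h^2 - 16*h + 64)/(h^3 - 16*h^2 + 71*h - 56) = (h - 8)/(h^2 - 8*h + 7)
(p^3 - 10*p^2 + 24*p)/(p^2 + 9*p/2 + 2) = 2*p*(p^2 - 10*p + 24)/(2*p^2 + 9*p + 4)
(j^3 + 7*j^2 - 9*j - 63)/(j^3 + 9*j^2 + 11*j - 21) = (j - 3)/(j - 1)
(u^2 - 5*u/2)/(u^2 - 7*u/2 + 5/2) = u/(u - 1)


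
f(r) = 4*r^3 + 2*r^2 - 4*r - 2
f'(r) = 12*r^2 + 4*r - 4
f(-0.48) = -0.06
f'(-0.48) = -3.16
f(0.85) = -1.50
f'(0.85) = 8.07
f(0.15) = -2.54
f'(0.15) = -3.13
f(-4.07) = -222.27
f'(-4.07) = 178.50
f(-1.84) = -12.79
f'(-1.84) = 29.27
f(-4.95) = -418.34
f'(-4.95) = 270.23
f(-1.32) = -2.44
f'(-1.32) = 11.63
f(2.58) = 69.69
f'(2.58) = 86.20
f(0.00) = -2.00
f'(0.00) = -4.00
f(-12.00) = -6578.00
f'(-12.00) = 1676.00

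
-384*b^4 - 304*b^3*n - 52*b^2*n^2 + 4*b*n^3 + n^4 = (-8*b + n)*(2*b + n)*(4*b + n)*(6*b + n)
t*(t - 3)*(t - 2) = t^3 - 5*t^2 + 6*t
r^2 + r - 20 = (r - 4)*(r + 5)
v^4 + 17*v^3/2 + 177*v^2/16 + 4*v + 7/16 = (v + 1/4)^2*(v + 1)*(v + 7)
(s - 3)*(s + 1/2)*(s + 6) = s^3 + 7*s^2/2 - 33*s/2 - 9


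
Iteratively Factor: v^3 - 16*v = (v)*(v^2 - 16) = v*(v - 4)*(v + 4)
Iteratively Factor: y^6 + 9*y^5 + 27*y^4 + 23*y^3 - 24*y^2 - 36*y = (y + 2)*(y^5 + 7*y^4 + 13*y^3 - 3*y^2 - 18*y) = y*(y + 2)*(y^4 + 7*y^3 + 13*y^2 - 3*y - 18) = y*(y + 2)*(y + 3)*(y^3 + 4*y^2 + y - 6) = y*(y - 1)*(y + 2)*(y + 3)*(y^2 + 5*y + 6) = y*(y - 1)*(y + 2)*(y + 3)^2*(y + 2)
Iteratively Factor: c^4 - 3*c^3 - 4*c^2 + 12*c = (c + 2)*(c^3 - 5*c^2 + 6*c) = c*(c + 2)*(c^2 - 5*c + 6) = c*(c - 2)*(c + 2)*(c - 3)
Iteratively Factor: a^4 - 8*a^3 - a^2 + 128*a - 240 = (a - 3)*(a^3 - 5*a^2 - 16*a + 80) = (a - 4)*(a - 3)*(a^2 - a - 20) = (a - 4)*(a - 3)*(a + 4)*(a - 5)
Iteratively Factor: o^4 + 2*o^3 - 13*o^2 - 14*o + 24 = (o - 1)*(o^3 + 3*o^2 - 10*o - 24) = (o - 3)*(o - 1)*(o^2 + 6*o + 8) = (o - 3)*(o - 1)*(o + 4)*(o + 2)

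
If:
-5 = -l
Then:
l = 5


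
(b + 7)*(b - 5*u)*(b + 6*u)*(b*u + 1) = b^4*u + b^3*u^2 + 7*b^3*u + b^3 - 30*b^2*u^3 + 7*b^2*u^2 + b^2*u + 7*b^2 - 210*b*u^3 - 30*b*u^2 + 7*b*u - 210*u^2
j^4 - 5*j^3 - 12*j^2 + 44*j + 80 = (j - 5)*(j - 4)*(j + 2)^2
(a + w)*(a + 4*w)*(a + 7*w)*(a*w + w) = a^4*w + 12*a^3*w^2 + a^3*w + 39*a^2*w^3 + 12*a^2*w^2 + 28*a*w^4 + 39*a*w^3 + 28*w^4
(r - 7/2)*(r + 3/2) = r^2 - 2*r - 21/4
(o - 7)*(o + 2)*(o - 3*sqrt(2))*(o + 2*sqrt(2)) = o^4 - 5*o^3 - sqrt(2)*o^3 - 26*o^2 + 5*sqrt(2)*o^2 + 14*sqrt(2)*o + 60*o + 168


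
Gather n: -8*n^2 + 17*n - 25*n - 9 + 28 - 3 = -8*n^2 - 8*n + 16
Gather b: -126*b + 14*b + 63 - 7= 56 - 112*b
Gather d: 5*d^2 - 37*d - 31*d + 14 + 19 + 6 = 5*d^2 - 68*d + 39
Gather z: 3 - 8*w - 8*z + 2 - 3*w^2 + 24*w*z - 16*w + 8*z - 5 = -3*w^2 + 24*w*z - 24*w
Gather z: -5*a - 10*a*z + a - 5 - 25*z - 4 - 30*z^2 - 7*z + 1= -4*a - 30*z^2 + z*(-10*a - 32) - 8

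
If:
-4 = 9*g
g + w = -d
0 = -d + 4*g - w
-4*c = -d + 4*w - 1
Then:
No Solution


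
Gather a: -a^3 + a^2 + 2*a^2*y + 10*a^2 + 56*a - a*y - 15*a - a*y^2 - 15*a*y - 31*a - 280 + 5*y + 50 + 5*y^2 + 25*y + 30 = -a^3 + a^2*(2*y + 11) + a*(-y^2 - 16*y + 10) + 5*y^2 + 30*y - 200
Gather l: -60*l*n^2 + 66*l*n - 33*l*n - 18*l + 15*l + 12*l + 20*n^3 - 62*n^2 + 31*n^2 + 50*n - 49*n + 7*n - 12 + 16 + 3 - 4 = l*(-60*n^2 + 33*n + 9) + 20*n^3 - 31*n^2 + 8*n + 3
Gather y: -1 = -1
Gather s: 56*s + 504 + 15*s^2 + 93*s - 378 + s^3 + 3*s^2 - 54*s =s^3 + 18*s^2 + 95*s + 126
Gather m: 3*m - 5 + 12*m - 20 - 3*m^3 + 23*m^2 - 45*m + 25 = -3*m^3 + 23*m^2 - 30*m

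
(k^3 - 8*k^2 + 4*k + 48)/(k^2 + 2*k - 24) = (k^2 - 4*k - 12)/(k + 6)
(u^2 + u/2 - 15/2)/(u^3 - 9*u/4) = 2*(2*u^2 + u - 15)/(u*(4*u^2 - 9))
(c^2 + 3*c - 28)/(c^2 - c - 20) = (-c^2 - 3*c + 28)/(-c^2 + c + 20)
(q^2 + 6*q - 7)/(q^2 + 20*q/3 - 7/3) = 3*(q - 1)/(3*q - 1)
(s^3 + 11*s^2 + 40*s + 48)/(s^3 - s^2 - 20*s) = (s^2 + 7*s + 12)/(s*(s - 5))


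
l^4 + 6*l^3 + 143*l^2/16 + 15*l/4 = l*(l + 3/4)*(l + 5/4)*(l + 4)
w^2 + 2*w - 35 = (w - 5)*(w + 7)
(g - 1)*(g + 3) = g^2 + 2*g - 3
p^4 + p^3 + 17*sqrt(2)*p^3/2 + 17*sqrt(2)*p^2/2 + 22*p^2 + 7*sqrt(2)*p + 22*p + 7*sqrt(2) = (p + 1)*(p + sqrt(2)/2)*(p + sqrt(2))*(p + 7*sqrt(2))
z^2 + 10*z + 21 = (z + 3)*(z + 7)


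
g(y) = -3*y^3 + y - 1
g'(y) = 1 - 9*y^2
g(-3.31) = 104.48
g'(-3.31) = -97.60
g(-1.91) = 17.99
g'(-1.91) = -31.83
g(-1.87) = 16.75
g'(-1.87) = -30.47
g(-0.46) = -1.17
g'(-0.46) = -0.90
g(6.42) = -788.41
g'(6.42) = -369.95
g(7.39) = -1204.36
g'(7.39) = -490.51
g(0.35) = -0.78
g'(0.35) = -0.10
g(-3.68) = 144.83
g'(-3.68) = -120.88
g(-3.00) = 77.00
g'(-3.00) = -80.00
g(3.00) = -79.00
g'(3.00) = -80.00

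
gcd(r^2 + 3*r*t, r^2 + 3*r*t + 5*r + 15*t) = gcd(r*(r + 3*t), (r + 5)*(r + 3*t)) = r + 3*t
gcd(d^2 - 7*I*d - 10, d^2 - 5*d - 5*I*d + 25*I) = d - 5*I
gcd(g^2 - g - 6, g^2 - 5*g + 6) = g - 3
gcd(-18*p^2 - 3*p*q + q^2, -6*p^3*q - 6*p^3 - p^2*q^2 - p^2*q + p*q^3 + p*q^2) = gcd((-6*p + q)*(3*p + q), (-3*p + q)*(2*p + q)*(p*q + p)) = 1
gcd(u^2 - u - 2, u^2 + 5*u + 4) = u + 1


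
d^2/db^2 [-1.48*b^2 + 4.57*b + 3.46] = -2.96000000000000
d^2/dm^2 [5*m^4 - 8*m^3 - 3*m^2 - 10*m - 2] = 60*m^2 - 48*m - 6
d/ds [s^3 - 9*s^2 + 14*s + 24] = 3*s^2 - 18*s + 14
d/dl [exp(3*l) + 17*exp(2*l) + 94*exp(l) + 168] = (3*exp(2*l) + 34*exp(l) + 94)*exp(l)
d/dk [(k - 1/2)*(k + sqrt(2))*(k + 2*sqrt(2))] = 3*k^2 - k + 6*sqrt(2)*k - 3*sqrt(2)/2 + 4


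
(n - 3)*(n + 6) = n^2 + 3*n - 18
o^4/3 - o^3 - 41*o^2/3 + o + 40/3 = (o/3 + 1/3)*(o - 8)*(o - 1)*(o + 5)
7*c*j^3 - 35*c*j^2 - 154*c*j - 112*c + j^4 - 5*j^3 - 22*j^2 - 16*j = (7*c + j)*(j - 8)*(j + 1)*(j + 2)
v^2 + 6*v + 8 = (v + 2)*(v + 4)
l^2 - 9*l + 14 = (l - 7)*(l - 2)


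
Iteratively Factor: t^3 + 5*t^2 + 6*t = (t + 2)*(t^2 + 3*t) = (t + 2)*(t + 3)*(t)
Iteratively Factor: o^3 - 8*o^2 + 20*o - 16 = (o - 4)*(o^2 - 4*o + 4) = (o - 4)*(o - 2)*(o - 2)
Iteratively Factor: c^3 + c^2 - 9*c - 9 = (c - 3)*(c^2 + 4*c + 3) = (c - 3)*(c + 3)*(c + 1)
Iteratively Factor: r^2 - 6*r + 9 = (r - 3)*(r - 3)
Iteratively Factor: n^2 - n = (n - 1)*(n)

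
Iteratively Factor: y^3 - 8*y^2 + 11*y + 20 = (y + 1)*(y^2 - 9*y + 20) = (y - 5)*(y + 1)*(y - 4)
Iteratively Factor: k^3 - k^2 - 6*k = (k + 2)*(k^2 - 3*k) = k*(k + 2)*(k - 3)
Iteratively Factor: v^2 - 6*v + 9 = (v - 3)*(v - 3)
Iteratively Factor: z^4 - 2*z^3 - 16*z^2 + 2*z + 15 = (z - 1)*(z^3 - z^2 - 17*z - 15) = (z - 1)*(z + 3)*(z^2 - 4*z - 5) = (z - 5)*(z - 1)*(z + 3)*(z + 1)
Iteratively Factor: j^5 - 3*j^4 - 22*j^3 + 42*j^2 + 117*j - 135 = (j + 3)*(j^4 - 6*j^3 - 4*j^2 + 54*j - 45) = (j + 3)^2*(j^3 - 9*j^2 + 23*j - 15) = (j - 1)*(j + 3)^2*(j^2 - 8*j + 15) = (j - 5)*(j - 1)*(j + 3)^2*(j - 3)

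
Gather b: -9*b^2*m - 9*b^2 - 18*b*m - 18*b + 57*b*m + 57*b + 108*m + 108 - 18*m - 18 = b^2*(-9*m - 9) + b*(39*m + 39) + 90*m + 90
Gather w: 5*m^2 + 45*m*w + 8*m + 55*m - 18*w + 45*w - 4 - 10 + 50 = 5*m^2 + 63*m + w*(45*m + 27) + 36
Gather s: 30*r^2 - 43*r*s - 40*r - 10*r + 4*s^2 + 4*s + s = 30*r^2 - 50*r + 4*s^2 + s*(5 - 43*r)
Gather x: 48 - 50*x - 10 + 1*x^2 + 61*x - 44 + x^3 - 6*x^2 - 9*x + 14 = x^3 - 5*x^2 + 2*x + 8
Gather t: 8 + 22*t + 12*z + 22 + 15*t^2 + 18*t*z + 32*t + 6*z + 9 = 15*t^2 + t*(18*z + 54) + 18*z + 39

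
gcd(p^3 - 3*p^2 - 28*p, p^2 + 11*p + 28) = p + 4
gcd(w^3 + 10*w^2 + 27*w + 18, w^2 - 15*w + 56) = 1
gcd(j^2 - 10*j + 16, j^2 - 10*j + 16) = j^2 - 10*j + 16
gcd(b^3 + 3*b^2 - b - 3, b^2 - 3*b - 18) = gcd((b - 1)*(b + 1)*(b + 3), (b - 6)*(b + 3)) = b + 3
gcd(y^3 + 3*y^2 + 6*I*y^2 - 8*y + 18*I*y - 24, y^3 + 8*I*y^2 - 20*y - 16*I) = y^2 + 6*I*y - 8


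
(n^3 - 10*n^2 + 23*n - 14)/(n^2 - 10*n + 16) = (n^2 - 8*n + 7)/(n - 8)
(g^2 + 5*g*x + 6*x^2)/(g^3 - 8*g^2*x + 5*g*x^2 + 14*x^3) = (g^2 + 5*g*x + 6*x^2)/(g^3 - 8*g^2*x + 5*g*x^2 + 14*x^3)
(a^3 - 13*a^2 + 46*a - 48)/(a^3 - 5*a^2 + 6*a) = (a - 8)/a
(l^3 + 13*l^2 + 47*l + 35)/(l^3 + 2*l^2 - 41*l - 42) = (l + 5)/(l - 6)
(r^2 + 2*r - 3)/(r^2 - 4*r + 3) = (r + 3)/(r - 3)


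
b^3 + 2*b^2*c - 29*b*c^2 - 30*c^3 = (b - 5*c)*(b + c)*(b + 6*c)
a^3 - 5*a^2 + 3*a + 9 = (a - 3)^2*(a + 1)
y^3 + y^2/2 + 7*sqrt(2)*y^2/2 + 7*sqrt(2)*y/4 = y*(y + 1/2)*(y + 7*sqrt(2)/2)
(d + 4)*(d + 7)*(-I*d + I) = -I*d^3 - 10*I*d^2 - 17*I*d + 28*I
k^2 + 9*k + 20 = (k + 4)*(k + 5)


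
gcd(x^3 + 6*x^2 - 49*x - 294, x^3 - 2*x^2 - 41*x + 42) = x^2 - x - 42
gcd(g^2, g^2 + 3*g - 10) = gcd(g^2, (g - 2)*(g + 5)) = 1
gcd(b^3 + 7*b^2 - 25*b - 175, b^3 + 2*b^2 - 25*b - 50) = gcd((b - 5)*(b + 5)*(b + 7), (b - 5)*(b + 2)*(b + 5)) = b^2 - 25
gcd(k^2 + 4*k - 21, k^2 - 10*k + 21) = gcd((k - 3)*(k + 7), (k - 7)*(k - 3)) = k - 3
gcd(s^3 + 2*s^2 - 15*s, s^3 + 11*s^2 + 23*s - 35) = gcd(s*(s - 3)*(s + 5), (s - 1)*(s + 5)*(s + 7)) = s + 5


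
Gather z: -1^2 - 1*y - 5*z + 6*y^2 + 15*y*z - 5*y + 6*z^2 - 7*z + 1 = 6*y^2 - 6*y + 6*z^2 + z*(15*y - 12)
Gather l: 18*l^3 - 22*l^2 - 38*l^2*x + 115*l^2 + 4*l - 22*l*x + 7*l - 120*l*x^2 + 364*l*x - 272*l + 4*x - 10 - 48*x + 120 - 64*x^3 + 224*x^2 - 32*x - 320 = 18*l^3 + l^2*(93 - 38*x) + l*(-120*x^2 + 342*x - 261) - 64*x^3 + 224*x^2 - 76*x - 210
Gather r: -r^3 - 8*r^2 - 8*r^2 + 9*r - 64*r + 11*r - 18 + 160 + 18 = -r^3 - 16*r^2 - 44*r + 160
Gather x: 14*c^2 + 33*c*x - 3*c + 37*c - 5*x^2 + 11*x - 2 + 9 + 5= 14*c^2 + 34*c - 5*x^2 + x*(33*c + 11) + 12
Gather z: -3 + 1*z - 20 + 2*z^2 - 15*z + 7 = 2*z^2 - 14*z - 16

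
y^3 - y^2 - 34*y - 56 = (y - 7)*(y + 2)*(y + 4)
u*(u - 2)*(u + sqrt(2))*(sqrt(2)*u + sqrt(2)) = sqrt(2)*u^4 - sqrt(2)*u^3 + 2*u^3 - 2*sqrt(2)*u^2 - 2*u^2 - 4*u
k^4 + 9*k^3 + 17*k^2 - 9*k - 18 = (k - 1)*(k + 1)*(k + 3)*(k + 6)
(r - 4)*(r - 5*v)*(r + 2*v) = r^3 - 3*r^2*v - 4*r^2 - 10*r*v^2 + 12*r*v + 40*v^2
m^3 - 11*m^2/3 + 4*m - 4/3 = (m - 2)*(m - 1)*(m - 2/3)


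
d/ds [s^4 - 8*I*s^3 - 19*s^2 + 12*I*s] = 4*s^3 - 24*I*s^2 - 38*s + 12*I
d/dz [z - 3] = 1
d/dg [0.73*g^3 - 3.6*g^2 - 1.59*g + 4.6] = 2.19*g^2 - 7.2*g - 1.59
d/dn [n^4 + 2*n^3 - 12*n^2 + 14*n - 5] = 4*n^3 + 6*n^2 - 24*n + 14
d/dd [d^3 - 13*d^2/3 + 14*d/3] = 3*d^2 - 26*d/3 + 14/3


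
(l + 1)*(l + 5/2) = l^2 + 7*l/2 + 5/2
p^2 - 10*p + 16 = (p - 8)*(p - 2)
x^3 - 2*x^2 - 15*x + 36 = (x - 3)^2*(x + 4)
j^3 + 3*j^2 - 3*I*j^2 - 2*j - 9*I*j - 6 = (j + 3)*(j - 2*I)*(j - I)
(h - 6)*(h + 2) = h^2 - 4*h - 12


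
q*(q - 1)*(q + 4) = q^3 + 3*q^2 - 4*q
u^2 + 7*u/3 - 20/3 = (u - 5/3)*(u + 4)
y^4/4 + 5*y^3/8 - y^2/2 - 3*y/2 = y*(y/2 + 1)^2*(y - 3/2)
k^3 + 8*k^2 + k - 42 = (k - 2)*(k + 3)*(k + 7)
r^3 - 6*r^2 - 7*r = r*(r - 7)*(r + 1)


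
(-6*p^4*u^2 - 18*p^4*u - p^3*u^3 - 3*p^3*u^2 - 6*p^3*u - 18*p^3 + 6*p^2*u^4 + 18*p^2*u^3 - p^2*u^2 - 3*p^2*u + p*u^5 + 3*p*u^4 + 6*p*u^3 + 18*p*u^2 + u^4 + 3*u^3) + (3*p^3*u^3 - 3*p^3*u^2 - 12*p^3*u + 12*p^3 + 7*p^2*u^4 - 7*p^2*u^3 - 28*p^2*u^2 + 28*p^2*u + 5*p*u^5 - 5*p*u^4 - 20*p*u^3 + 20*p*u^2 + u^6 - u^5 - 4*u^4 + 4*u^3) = -6*p^4*u^2 - 18*p^4*u + 2*p^3*u^3 - 6*p^3*u^2 - 18*p^3*u - 6*p^3 + 13*p^2*u^4 + 11*p^2*u^3 - 29*p^2*u^2 + 25*p^2*u + 6*p*u^5 - 2*p*u^4 - 14*p*u^3 + 38*p*u^2 + u^6 - u^5 - 3*u^4 + 7*u^3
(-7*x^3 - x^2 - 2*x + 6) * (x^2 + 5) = -7*x^5 - x^4 - 37*x^3 + x^2 - 10*x + 30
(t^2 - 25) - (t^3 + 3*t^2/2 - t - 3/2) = -t^3 - t^2/2 + t - 47/2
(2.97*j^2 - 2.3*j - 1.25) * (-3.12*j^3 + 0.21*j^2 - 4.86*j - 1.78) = -9.2664*j^5 + 7.7997*j^4 - 11.0172*j^3 + 5.6289*j^2 + 10.169*j + 2.225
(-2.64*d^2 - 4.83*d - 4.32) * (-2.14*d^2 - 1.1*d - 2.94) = 5.6496*d^4 + 13.2402*d^3 + 22.3194*d^2 + 18.9522*d + 12.7008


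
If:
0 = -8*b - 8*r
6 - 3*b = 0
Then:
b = 2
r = -2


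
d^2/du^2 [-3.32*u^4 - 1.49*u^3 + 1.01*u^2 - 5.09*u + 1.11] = -39.84*u^2 - 8.94*u + 2.02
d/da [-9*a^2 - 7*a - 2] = -18*a - 7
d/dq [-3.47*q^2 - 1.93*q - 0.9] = -6.94*q - 1.93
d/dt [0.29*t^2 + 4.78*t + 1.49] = 0.58*t + 4.78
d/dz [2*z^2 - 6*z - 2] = 4*z - 6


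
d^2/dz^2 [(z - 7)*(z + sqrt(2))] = 2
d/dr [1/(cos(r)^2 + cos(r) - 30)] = (2*cos(r) + 1)*sin(r)/(cos(r)^2 + cos(r) - 30)^2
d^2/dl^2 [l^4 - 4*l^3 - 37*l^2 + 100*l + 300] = 12*l^2 - 24*l - 74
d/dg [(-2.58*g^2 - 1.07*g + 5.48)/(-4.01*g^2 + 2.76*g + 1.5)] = (-11.4115*g^2 + 36.2096*g - 16.7298)/(16.0801*g^4 - 22.1352*g^3 - 4.4124*g^2 + 8.28*g + 2.25)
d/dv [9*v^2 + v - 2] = 18*v + 1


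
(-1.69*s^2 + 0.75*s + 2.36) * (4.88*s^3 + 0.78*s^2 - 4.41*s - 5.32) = -8.2472*s^5 + 2.3418*s^4 + 19.5547*s^3 + 7.5241*s^2 - 14.3976*s - 12.5552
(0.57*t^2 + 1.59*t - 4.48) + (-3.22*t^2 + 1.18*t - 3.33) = -2.65*t^2 + 2.77*t - 7.81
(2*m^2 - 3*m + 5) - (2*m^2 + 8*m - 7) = 12 - 11*m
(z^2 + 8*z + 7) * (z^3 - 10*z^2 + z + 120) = z^5 - 2*z^4 - 72*z^3 + 58*z^2 + 967*z + 840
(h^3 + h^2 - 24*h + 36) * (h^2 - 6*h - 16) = h^5 - 5*h^4 - 46*h^3 + 164*h^2 + 168*h - 576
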